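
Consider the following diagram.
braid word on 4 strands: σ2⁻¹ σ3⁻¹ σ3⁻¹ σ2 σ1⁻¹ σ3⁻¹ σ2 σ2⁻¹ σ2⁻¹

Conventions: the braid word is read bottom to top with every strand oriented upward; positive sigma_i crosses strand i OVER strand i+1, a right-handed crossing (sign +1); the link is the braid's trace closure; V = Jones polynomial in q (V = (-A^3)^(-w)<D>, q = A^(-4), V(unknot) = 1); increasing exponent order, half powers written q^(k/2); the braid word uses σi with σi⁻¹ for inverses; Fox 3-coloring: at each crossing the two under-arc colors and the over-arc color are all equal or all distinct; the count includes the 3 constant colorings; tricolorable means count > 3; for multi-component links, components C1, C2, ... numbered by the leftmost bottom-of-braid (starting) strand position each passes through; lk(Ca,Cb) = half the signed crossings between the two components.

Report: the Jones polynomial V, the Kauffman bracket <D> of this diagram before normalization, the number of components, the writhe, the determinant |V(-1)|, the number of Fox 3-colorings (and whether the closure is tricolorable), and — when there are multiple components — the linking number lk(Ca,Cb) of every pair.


V = -q^-6 + q^-5 - q^-4 + 2q^-3 - q^-2 + q^-1
<D> = -A^-11 + A^-7 - 2A^-3 + A - A^5 + A^9 (w = -5)
1 component over 9 crossings, w = -5
3 Fox colorings among 3^9, |V(-1)| = 7: not tricolorable
why: inverse pairs cancel, leaving σ2⁻¹ σ3⁻¹ σ3⁻¹ σ2 σ1⁻¹ σ3⁻¹ σ2⁻¹


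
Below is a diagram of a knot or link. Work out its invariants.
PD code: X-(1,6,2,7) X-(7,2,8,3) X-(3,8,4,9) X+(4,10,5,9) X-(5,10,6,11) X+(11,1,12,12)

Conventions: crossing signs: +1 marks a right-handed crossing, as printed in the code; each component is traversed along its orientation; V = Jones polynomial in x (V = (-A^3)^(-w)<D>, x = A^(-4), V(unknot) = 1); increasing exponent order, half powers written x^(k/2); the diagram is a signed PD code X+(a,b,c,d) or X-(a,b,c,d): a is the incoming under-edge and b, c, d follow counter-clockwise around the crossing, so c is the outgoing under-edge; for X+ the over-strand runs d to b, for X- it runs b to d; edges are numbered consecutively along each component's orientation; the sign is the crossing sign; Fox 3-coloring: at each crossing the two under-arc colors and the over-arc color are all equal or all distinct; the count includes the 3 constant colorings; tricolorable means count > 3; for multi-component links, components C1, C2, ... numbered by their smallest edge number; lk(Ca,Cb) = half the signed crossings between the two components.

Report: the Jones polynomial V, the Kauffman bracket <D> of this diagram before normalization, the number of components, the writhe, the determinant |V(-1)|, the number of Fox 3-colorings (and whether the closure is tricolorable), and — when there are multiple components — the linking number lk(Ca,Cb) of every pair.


Jones polynomial: V(x) = -x^-4 + x^-3 + x^-1
<D> = A^-2 + A^6 - A^10; writhe -2
components 1, writhe -2 (6 crossings)
3-colorings: 9 of 3^6, det 3 — tricolorable
note: the span of V is 3, forcing >= 3 crossings in any diagram


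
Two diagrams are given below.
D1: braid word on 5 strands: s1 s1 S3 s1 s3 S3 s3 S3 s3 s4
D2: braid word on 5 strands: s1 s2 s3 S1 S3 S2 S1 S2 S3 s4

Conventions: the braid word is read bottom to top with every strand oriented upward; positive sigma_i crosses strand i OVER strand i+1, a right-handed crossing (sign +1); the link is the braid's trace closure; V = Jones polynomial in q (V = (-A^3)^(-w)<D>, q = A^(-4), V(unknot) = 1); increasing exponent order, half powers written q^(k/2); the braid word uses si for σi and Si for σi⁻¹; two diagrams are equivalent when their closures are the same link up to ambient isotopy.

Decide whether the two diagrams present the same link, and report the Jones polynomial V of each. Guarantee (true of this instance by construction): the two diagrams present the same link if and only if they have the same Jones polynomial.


same link: no
V(D1) = 1 + 2q + 2q^2 + q^3 - q^4 - q^5  [10 crossings, <D> = -A^-8 - A^-4 + 1 + 2A^4 + 2A^8 + A^12, w = +4]
D2 (bracket A^-6 + A^-2 + A^2 + A^6; 10 crossings at w = -2): V = q^-3 + q^-2 + q^-1 + 1
note: 2 values of V(q) split the 2 diagrams


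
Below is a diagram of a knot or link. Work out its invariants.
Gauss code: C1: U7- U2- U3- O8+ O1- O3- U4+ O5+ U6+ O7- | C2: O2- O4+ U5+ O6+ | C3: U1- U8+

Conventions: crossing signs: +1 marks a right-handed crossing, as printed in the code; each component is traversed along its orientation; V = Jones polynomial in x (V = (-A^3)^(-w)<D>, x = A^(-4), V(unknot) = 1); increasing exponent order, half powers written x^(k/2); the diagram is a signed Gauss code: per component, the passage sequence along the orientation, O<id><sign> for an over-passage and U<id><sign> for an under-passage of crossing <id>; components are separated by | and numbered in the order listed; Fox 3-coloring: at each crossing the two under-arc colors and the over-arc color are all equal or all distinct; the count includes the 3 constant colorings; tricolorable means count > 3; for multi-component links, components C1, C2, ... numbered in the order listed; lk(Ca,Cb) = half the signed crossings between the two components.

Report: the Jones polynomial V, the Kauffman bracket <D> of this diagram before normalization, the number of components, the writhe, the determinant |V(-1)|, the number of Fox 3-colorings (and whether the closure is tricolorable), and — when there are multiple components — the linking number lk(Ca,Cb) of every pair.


V(x) = 1 + x + x^2 + x^3
bracket: A^-12 + A^-8 + A^-4 + 1, w = 0
3 components, writhe 0, over 8 crossings
lk(C1,C2) = +1
linking number lk(C1,C3) = 0
lk(C2,C3): 0
det 0, colorings 9 of 3^8 — tricolorable
observation: w = 0 (over 8 crossings) is diagram-only; (-A^3)^(0) removes it from V


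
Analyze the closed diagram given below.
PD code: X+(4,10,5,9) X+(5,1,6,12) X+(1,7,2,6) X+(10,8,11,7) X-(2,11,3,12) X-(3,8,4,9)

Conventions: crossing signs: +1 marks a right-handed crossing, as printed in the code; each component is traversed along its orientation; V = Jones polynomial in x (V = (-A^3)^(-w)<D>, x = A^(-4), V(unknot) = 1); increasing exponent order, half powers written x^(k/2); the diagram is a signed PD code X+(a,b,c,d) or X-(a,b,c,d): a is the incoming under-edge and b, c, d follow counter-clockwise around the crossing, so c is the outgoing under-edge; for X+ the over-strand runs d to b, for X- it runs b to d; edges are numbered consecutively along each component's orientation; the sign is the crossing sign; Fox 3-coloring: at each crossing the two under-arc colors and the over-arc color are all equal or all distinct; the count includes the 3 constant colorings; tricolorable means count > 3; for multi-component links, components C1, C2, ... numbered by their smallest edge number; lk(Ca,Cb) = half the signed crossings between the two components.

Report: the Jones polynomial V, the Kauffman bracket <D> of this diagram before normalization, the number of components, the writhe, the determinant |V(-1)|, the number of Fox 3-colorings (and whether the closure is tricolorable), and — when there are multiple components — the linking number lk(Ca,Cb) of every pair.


V = 1
<D> = A^6 (w = +2)
1 component over 6 crossings, w = +2
3 Fox colorings among 3^6, |V(-1)| = 1: not tricolorable
why: |V(-1)| = 1: so not tricolorable, since 3 does not divide 1


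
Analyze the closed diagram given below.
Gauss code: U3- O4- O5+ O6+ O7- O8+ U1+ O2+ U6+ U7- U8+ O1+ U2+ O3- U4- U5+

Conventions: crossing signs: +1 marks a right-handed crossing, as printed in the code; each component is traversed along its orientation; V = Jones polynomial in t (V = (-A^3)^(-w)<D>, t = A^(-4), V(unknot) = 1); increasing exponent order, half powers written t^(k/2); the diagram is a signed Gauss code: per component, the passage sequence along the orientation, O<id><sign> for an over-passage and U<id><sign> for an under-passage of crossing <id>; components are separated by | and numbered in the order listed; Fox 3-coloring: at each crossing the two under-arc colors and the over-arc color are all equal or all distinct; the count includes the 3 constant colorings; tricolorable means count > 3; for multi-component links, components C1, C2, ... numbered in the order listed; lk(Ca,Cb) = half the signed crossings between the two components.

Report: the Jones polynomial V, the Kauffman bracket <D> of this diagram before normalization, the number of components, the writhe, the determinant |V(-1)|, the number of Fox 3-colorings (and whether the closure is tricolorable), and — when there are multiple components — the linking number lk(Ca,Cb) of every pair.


V = t + t^3 - t^4
<D> = -A^-10 + A^-6 + A^2 (w = +2)
1 component over 8 crossings, w = +2
9 Fox colorings among 3^8, |V(-1)| = 3: tricolorable
why: the span of V is 3, forcing >= 3 crossings in any diagram


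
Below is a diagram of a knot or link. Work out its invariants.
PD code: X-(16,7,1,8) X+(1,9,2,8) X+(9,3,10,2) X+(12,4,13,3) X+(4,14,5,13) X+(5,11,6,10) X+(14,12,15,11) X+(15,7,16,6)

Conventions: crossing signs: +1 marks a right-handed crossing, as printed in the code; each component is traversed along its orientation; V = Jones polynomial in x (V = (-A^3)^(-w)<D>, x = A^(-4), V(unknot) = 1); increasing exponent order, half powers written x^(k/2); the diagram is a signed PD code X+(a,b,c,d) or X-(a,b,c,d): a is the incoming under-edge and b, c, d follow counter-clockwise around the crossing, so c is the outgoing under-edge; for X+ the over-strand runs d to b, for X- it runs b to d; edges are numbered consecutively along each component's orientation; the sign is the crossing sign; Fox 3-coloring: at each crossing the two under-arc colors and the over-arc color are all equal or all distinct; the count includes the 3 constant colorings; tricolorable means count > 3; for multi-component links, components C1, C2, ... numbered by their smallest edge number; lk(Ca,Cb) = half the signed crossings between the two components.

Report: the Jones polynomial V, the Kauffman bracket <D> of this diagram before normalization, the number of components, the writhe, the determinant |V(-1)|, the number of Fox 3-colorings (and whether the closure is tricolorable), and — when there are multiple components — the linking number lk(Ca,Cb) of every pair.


Jones polynomial: V(x) = x^2 + x^4 - x^5 + x^6 - x^7
<D> = -A^-10 + A^-6 - A^-2 + A^2 + A^10; writhe +6
components 1, writhe +6 (8 crossings)
3-colorings: 3 of 3^8, det 5 — not tricolorable
note: w = +6 (over 8 crossings) is diagram-only; (-A^3)^(-6) removes it from V


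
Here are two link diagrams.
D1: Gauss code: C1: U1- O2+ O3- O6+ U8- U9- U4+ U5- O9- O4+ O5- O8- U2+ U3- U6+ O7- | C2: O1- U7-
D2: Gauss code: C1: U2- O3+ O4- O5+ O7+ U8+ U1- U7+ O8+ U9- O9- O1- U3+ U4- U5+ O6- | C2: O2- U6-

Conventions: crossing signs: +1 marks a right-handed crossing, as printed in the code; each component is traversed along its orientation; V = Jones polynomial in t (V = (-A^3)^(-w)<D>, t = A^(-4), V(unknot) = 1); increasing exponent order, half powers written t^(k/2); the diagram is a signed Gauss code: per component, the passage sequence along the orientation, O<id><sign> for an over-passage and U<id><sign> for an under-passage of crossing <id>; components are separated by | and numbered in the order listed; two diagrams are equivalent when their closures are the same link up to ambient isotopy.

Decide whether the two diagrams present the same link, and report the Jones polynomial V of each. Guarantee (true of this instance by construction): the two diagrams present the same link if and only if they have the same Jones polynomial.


equivalent: yes
V(D1) = -t^(-5/2) - t^(-1/2)  (w -3, c 9, <D> = A^-7 + A)
D2 (bracket A^-1 + A^7; 9 crossings at w = -1): V = -t^(-5/2) - t^(-1/2)
why: one V(t) for all 2 diagrams — one class (guaranteed)


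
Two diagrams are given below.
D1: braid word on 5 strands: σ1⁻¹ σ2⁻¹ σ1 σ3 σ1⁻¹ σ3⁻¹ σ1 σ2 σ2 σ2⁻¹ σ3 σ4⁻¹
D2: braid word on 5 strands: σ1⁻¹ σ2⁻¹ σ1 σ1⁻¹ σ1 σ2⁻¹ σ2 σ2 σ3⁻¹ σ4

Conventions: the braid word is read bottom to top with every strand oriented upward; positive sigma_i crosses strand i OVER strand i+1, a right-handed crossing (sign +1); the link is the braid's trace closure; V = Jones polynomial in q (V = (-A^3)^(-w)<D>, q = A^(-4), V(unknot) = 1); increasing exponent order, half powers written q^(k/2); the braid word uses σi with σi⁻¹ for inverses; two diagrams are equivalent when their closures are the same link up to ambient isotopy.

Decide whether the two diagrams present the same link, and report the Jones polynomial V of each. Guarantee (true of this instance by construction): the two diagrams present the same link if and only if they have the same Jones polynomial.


equivalent: yes
D1 (bracket 1; 12 crossings at w = 0): V = 1
D2 (bracket 1; 10 crossings at w = 0): V = 1
key observation: one V(q) for all 2 diagrams — one class (guaranteed)


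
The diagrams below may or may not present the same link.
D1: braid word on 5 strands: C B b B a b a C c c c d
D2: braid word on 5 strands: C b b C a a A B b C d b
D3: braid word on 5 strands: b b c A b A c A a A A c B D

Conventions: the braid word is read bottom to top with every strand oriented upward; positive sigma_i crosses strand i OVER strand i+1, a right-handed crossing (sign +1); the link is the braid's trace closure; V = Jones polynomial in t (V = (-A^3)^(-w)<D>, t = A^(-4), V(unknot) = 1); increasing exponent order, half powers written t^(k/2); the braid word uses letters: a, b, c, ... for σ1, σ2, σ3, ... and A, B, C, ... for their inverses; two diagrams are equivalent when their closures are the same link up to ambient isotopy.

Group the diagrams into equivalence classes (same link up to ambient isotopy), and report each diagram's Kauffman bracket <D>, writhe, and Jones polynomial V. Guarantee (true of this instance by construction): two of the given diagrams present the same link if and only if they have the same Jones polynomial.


grouping into links: {D1} | {D2} | {D3}
V(D1) = 1  (w +4, c 12, <D> = A^12)
V(D2) = -t^-3 + 2t^-2 - 2t^-1 + 3 - 2t + 2t^2 - t^3  (w +2, c 12, <D> = -A^-6 + 2A^-2 - 2A^2 + 3A^6 - 2A^10 + 2A^14 - A^18)
D3 (bracket A^-16 - 2A^-12 + 3A^-8 - 4A^-4 + 5 - 4A^4 + 3A^8 - 2A^12 + A^16; 14 crossings at w = 0): V = t^-4 - 2t^-3 + 3t^-2 - 4t^-1 + 5 - 4t + 3t^2 - 2t^3 + t^4
why: comparing 3 Jones polynomials yields 3 groups


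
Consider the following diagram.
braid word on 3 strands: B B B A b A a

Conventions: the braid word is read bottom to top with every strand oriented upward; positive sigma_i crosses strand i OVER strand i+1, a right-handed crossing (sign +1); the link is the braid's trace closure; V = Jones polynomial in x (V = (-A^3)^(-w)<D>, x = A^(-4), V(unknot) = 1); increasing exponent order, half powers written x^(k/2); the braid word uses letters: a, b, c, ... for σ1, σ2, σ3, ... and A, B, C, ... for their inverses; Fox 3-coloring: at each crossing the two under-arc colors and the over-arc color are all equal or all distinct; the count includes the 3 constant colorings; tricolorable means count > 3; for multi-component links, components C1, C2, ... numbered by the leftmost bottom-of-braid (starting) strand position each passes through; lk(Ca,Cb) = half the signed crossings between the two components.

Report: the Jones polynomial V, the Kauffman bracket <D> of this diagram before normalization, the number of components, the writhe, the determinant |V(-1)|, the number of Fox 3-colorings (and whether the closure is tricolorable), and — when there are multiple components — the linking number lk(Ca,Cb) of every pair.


Jones polynomial: V(x) = -x^(-5/2) - x^(-1/2)
<D> = A^-7 + A; writhe -3
components 2, writhe -3 (7 crossings)
linking number lk(C1,C2) = -1
3-colorings: 3 of 3^7, det 2 — not tricolorable
note: free reduction leaves σ2⁻¹ σ2⁻¹ σ2⁻¹ σ1⁻¹ σ2 of the original 7 letters


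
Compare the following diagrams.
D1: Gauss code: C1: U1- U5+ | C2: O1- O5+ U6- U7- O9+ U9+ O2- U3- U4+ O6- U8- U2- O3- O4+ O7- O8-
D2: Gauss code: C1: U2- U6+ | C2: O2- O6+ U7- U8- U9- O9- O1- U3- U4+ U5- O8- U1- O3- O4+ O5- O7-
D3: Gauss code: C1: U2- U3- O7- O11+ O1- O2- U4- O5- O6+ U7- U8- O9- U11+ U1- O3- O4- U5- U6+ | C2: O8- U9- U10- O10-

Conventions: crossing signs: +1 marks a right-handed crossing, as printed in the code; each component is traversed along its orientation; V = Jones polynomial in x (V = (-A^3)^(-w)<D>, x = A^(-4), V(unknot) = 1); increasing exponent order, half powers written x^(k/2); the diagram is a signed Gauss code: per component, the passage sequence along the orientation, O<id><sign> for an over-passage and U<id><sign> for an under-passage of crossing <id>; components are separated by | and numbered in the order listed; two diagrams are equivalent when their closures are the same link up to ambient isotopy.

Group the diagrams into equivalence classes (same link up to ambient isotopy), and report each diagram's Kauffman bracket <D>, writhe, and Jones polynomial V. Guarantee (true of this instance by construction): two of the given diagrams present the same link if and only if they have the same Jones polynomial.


equivalence classes: {D1, D2} | {D3}
D1 (bracket A^-7 + A^-3 + A - A^9; 9 crossings at w = -3): V = x^(-9/2) - x^(-5/2) - x^(-3/2) - x^(-1/2)
V(D2) = x^(-9/2) - x^(-5/2) - x^(-3/2) - x^(-1/2)  (w -5, c 9, <D> = A^-13 + A^-9 + A^-5 - A^3)
V(D3) = x^(-13/2) - x^(-11/2) + x^(-9/2) - 2x^(-7/2) - x^(-3/2)  (w -7, c 11, <D> = A^-15 + 2A^-7 - A^-3 + A - A^5)
observation: V(x) takes 2 values over 3 diagrams, fixing the grouping


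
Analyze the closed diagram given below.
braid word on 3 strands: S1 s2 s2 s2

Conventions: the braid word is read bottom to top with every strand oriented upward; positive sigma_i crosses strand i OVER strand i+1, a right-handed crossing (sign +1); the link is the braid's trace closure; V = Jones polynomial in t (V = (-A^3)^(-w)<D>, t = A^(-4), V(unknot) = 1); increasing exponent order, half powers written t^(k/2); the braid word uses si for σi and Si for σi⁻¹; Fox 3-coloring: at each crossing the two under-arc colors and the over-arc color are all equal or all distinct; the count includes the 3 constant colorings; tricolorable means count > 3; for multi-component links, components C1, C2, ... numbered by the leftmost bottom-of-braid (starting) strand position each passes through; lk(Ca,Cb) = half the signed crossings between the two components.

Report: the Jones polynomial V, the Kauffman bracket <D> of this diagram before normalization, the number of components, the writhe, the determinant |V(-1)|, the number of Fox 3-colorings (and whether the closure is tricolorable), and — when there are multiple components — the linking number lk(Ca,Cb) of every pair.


V(t) = t + t^3 - t^4
bracket: -A^-10 + A^-6 + A^2, w = +2
1 component, writhe +2, over 4 crossings
det 3, colorings 9 of 3^4 — tricolorable
observation: det 3 = |V(-1)|; divisible by 3, so tricolorable


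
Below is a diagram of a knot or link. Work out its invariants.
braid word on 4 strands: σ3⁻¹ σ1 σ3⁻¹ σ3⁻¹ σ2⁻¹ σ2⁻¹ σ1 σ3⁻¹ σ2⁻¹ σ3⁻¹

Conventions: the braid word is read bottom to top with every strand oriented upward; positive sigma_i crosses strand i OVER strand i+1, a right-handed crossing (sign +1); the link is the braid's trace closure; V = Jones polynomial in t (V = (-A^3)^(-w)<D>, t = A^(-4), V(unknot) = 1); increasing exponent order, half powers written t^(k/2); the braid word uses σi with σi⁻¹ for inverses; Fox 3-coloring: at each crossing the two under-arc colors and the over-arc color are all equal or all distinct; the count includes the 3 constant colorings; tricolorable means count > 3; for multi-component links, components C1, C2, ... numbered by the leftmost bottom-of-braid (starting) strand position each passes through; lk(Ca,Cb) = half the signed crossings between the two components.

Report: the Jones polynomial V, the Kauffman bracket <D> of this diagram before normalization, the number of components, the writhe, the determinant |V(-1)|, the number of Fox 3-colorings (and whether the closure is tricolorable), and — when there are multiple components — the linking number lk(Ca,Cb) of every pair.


V = t^(-19/2) - 2t^(-17/2) + 3t^(-15/2) - 3t^(-13/2) + 4t^(-11/2) - 4t^(-9/2) + 2t^(-7/2) - 3t^(-5/2) + t^(-3/2) - t^(-1/2)
<D> = -A^-16 + A^-12 - 3A^-8 + 2A^-4 - 4 + 4A^4 - 3A^8 + 3A^12 - 2A^16 + A^20 (w = -6)
2 components over 10 crossings, w = -6
lk(C1,C2): 0
9 Fox colorings among 3^10, |V(-1)| = 24: tricolorable
why: the 1 component pair carries total linking 0


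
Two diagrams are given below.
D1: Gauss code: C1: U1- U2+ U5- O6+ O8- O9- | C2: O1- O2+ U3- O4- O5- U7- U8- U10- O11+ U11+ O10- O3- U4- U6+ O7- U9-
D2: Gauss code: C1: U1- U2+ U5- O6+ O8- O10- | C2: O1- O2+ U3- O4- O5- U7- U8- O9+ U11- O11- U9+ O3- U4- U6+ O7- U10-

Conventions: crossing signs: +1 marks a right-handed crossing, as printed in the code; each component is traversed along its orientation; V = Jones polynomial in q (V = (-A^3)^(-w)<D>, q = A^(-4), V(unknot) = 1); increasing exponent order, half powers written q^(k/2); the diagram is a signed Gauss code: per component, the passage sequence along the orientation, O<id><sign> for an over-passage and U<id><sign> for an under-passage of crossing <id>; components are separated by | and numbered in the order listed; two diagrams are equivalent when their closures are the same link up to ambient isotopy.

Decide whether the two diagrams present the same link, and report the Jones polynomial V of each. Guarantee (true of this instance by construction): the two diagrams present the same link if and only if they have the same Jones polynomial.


same link: yes
V(D1) = q^(-13/2) - q^(-11/2) + q^(-9/2) - 2q^(-7/2) - q^(-3/2)  [11 crossings, <D> = A^-9 + 2A^-1 - A^3 + A^7 - A^11, w = -5]
D2 (bracket A^-9 + 2A^-1 - A^3 + A^7 - A^11; 11 crossings at w = -5): V = q^(-13/2) - q^(-11/2) + q^(-9/2) - 2q^(-7/2) - q^(-3/2)
note: all 2 diagrams share one V(q), hence one class


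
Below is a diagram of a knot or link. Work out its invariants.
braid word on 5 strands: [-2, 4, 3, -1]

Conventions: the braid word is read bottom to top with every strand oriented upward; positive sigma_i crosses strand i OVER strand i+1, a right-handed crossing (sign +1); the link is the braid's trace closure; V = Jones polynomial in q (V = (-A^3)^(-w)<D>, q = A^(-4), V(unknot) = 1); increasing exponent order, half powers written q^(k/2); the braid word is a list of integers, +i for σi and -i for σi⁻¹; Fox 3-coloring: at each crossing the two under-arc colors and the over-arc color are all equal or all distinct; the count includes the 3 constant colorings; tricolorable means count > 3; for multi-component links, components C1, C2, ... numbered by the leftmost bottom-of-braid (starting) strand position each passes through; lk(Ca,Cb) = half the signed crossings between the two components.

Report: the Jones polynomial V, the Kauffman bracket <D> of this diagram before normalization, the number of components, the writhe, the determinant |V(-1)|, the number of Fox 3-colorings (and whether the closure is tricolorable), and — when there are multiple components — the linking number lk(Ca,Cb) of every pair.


V(q) = 1
bracket: 1, w = 0
1 component, writhe 0, over 4 crossings
det 1, colorings 3 of 3^4 — not tricolorable
observation: w = 0 shifts under R1 moves; the (-A^3)^(0) factor cancels that in V


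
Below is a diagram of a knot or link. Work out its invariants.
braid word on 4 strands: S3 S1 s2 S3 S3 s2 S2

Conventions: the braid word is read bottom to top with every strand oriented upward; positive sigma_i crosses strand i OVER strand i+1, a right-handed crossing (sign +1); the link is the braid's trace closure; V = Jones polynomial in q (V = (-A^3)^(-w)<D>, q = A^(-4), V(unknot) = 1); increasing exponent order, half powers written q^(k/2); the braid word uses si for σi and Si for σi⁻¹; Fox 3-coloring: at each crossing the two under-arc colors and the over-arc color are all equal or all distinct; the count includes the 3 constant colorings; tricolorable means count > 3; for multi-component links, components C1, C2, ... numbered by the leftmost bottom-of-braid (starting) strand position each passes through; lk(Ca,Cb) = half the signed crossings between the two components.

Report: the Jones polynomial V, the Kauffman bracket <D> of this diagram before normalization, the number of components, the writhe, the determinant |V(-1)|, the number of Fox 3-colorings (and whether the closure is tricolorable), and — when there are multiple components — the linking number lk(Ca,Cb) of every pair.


Jones polynomial: V(q) = -q^-4 + q^-3 + q^-1
<D> = -A^-5 - A^3 + A^7; writhe -3
components 1, writhe -3 (7 crossings)
3-colorings: 9 of 3^7, det 3 — tricolorable
note: the span of V is 3, forcing >= 3 crossings in any diagram


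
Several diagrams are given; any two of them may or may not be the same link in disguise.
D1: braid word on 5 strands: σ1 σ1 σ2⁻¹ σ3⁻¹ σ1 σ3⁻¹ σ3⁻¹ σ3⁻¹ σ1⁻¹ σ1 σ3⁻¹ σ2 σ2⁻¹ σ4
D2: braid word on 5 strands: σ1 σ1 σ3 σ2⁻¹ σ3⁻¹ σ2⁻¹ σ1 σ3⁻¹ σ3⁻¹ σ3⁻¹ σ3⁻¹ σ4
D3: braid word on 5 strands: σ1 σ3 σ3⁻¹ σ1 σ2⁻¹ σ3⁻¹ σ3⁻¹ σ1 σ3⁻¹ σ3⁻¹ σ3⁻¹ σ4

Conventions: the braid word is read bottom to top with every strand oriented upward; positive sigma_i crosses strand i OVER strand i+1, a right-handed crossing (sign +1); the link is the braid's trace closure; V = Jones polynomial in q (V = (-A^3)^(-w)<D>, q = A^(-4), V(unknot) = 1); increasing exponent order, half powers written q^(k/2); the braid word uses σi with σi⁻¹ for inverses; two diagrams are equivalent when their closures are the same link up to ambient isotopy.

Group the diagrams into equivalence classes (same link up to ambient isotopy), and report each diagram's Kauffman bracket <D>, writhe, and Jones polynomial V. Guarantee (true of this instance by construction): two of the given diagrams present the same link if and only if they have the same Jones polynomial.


equivalence classes: {D1, D2, D3}
D1 (bracket -A^-14 + A^-10 - A^-6 + 3A^-2 - 2A^2 + 3A^6 - 2A^10 + A^14 - A^18; 14 crossings at w = -2): V = -q^-6 + q^-5 - 2q^-4 + 3q^-3 - 2q^-2 + 3q^-1 - 1 + q - q^2
D2 (bracket -A^-14 + A^-10 - A^-6 + 3A^-2 - 2A^2 + 3A^6 - 2A^10 + A^14 - A^18; 12 crossings at w = -2): V = -q^-6 + q^-5 - 2q^-4 + 3q^-3 - 2q^-2 + 3q^-1 - 1 + q - q^2
D3 (bracket -A^-14 + A^-10 - A^-6 + 3A^-2 - 2A^2 + 3A^6 - 2A^10 + A^14 - A^18; 12 crossings at w = -2): V = -q^-6 + q^-5 - 2q^-4 + 3q^-3 - 2q^-2 + 3q^-1 - 1 + q - q^2
key observation: all 3 diagrams share one V(q), hence one class


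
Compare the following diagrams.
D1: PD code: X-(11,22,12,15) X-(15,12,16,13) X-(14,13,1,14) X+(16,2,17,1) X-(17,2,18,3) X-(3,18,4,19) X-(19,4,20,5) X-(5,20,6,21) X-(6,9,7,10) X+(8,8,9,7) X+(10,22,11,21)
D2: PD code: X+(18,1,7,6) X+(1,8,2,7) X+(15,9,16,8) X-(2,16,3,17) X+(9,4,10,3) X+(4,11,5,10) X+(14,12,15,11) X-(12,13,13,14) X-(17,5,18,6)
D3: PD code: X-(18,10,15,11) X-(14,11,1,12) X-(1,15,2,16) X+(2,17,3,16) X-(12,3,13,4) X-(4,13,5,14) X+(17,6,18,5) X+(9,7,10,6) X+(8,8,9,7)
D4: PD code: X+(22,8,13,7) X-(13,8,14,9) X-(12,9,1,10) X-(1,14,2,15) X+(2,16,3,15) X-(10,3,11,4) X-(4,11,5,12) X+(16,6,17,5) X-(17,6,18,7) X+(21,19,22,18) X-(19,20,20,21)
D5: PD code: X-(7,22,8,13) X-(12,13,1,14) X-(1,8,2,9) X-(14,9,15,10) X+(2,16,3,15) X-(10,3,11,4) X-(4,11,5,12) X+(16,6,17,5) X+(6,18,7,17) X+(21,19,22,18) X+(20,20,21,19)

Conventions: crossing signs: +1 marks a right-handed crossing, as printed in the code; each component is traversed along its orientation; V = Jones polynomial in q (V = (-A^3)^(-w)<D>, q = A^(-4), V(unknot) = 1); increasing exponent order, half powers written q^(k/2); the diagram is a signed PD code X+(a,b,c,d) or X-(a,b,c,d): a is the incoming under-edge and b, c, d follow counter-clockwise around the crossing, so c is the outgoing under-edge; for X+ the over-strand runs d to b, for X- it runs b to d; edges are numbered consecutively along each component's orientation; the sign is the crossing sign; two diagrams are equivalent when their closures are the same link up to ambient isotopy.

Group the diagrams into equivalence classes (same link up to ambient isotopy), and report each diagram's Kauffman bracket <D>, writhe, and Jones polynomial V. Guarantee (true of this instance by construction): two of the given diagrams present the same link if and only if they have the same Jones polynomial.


equivalence classes: {D1} | {D2} | {D3, D4, D5}
D1 (bracket A^-9 + A^-1 - A^3 + A^7; 11 crossings at w = -5): V = -q^(-11/2) + q^(-9/2) - q^(-7/2) - q^(-3/2)
V(D2) = -q^(1/2) - q^(5/2)  [9 crossings, <D> = A^-1 + A^7, w = +3]
D3 (bracket A^-1 + A^3 + A^7 - A^15; 9 crossings at w = -1): V = q^(-9/2) - q^(-5/2) - q^(-3/2) - q^(-1/2)
V(D4) = q^(-9/2) - q^(-5/2) - q^(-3/2) - q^(-1/2)  [11 crossings, <D> = A^-7 + A^-3 + A - A^9, w = -3]
V(D5) = q^(-9/2) - q^(-5/2) - q^(-3/2) - q^(-1/2)  [11 crossings, <D> = A^-1 + A^3 + A^7 - A^15, w = -1]
observation: 3 values of V(q) split the 5 diagrams


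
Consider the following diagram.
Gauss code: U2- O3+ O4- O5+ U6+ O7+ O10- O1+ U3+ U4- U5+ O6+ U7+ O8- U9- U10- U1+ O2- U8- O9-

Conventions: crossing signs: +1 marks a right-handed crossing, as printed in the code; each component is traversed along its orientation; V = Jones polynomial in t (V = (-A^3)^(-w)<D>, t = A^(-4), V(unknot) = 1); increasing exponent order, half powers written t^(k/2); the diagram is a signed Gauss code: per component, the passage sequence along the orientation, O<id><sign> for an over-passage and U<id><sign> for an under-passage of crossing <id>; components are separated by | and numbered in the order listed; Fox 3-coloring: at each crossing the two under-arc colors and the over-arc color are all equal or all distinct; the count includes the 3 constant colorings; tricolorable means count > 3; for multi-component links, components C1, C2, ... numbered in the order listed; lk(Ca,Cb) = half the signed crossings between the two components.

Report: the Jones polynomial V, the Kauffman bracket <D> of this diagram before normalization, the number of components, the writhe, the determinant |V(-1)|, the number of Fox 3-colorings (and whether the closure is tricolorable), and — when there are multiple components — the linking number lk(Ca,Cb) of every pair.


Jones polynomial: V(t) = -t^-3 + t^-2 - t^-1 + 3 - t + t^2 - t^3
<D> = -A^-12 + A^-8 - A^-4 + 3 - A^4 + A^8 - A^12; writhe 0
components 1, writhe 0 (10 crossings)
3-colorings: 27 of 3^10, det 9 — tricolorable
note: the span of V is 6, forcing >= 6 crossings in any diagram


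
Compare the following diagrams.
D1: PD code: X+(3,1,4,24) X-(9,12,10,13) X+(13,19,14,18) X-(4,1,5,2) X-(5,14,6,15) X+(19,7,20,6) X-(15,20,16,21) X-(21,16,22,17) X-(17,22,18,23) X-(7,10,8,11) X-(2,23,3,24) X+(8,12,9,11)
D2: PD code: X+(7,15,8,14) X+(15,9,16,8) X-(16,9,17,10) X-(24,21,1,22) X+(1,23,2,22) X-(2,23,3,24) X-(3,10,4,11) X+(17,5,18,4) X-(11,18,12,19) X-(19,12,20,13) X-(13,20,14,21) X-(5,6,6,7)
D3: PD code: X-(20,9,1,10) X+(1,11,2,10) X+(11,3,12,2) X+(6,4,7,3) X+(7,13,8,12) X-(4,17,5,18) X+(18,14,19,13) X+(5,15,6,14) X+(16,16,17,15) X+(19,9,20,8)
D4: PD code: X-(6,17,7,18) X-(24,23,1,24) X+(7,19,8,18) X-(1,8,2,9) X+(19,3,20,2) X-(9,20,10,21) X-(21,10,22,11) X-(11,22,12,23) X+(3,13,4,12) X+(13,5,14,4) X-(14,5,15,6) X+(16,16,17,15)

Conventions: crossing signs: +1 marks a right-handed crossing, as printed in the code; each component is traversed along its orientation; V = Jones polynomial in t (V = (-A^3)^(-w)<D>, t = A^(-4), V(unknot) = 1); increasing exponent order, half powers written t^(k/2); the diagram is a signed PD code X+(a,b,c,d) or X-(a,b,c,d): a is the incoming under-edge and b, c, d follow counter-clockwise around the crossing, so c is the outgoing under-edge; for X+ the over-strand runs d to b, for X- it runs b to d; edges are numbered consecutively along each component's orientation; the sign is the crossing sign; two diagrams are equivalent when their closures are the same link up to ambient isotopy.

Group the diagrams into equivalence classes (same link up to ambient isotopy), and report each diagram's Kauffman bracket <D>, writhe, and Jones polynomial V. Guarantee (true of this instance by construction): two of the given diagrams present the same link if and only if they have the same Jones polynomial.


equivalence classes: {D1, D2, D4} | {D3}
D1 (bracket A^-16 - A^-12 + 2A^-8 - 2A^-4 + 2 - 2A^4 + A^8; 12 crossings at w = -4): V = t^-5 - 2t^-4 + 2t^-3 - 2t^-2 + 2t^-1 - 1 + t
V(D2) = t^-5 - 2t^-4 + 2t^-3 - 2t^-2 + 2t^-1 - 1 + t  [12 crossings, <D> = A^-16 - A^-12 + 2A^-8 - 2A^-4 + 2 - 2A^4 + A^8, w = -4]
V(D3) = t + t^3 - t^4  [10 crossings, <D> = -A^2 + A^6 + A^14, w = +6]
D4 (bracket A^-10 - A^-6 + 2A^-2 - 2A^2 + 2A^6 - 2A^10 + A^14; 12 crossings at w = -2): V = t^-5 - 2t^-4 + 2t^-3 - 2t^-2 + 2t^-1 - 1 + t
observation: V(t) takes 2 values over 4 diagrams, fixing the grouping


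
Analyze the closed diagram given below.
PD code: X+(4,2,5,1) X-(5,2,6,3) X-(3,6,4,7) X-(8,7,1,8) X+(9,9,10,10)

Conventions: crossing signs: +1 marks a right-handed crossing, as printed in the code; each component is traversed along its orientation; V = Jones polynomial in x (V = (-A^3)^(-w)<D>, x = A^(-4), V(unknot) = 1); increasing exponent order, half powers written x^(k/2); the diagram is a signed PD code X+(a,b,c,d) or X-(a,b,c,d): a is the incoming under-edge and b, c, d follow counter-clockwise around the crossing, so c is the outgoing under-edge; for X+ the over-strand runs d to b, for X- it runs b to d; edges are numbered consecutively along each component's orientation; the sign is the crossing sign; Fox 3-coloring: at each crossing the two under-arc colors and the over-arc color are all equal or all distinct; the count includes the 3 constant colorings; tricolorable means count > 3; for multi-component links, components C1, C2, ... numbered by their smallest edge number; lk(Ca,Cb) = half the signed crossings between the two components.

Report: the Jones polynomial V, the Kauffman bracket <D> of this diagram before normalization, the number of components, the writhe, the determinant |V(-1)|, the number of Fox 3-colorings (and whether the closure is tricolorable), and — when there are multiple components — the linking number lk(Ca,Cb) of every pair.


Jones polynomial: V(x) = -x^(-1/2) - x^(1/2)
<D> = A^-5 + A^-1; writhe -1
components 2, writhe -1 (5 crossings)
linking number lk(C1,C2) = 0
3-colorings: 9 of 3^5, det 0 — tricolorable
note: span 1 respects span(V) <= c + mu - 1 = 6 for this 2-component diagram


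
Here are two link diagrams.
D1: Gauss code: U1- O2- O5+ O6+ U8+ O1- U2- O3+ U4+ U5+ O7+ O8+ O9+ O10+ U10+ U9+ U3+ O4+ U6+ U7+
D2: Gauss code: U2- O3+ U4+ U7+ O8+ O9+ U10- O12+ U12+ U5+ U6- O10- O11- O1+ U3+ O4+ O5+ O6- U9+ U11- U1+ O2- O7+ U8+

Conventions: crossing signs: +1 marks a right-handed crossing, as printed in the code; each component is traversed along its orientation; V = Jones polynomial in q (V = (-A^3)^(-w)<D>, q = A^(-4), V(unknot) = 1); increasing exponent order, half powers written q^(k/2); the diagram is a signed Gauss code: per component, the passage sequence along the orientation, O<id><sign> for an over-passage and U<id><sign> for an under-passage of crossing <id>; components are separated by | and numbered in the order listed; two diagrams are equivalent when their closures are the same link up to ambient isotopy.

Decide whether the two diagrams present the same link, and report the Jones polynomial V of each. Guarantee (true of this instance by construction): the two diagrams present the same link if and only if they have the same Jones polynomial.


equivalent: yes
V(D1) = q - q^2 + 2q^3 - q^4 + q^5 - q^6  (w +6, c 10, <D> = -A^-6 + A^-2 - A^2 + 2A^6 - A^10 + A^14)
D2 (bracket -A^-12 + A^-8 - A^-4 + 2 - A^4 + A^8; 12 crossings at w = +4): V = q - q^2 + 2q^3 - q^4 + q^5 - q^6
why: from 10 to 12 crossings by R-moves: one link, two diagrams


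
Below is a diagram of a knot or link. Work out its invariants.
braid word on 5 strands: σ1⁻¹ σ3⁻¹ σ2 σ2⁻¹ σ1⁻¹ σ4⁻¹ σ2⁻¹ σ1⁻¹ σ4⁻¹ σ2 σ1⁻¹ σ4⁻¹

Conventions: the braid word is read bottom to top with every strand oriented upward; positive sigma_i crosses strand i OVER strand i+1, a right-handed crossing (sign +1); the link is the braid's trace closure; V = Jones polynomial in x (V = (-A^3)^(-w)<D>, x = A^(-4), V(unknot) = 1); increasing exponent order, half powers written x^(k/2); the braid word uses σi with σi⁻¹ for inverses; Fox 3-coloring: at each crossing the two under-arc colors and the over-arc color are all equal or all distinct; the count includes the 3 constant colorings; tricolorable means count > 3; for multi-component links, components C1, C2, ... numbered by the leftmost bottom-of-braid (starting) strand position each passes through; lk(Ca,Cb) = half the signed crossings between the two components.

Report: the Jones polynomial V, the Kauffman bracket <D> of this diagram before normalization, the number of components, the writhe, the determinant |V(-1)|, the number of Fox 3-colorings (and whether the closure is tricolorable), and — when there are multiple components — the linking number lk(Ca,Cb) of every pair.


Jones polynomial: V(x) = x^-8 - 2x^-7 + x^-6 - 2x^-5 + 2x^-4 + x^-2
<D> = A^-16 + 2A^-8 - 2A^-4 + 1 - 2A^4 + A^8; writhe -8
components 1, writhe -8 (12 crossings)
3-colorings: 27 of 3^12, det 9 — tricolorable
note: |V(-1)| = 9: so tricolorable, since 3 divides 9


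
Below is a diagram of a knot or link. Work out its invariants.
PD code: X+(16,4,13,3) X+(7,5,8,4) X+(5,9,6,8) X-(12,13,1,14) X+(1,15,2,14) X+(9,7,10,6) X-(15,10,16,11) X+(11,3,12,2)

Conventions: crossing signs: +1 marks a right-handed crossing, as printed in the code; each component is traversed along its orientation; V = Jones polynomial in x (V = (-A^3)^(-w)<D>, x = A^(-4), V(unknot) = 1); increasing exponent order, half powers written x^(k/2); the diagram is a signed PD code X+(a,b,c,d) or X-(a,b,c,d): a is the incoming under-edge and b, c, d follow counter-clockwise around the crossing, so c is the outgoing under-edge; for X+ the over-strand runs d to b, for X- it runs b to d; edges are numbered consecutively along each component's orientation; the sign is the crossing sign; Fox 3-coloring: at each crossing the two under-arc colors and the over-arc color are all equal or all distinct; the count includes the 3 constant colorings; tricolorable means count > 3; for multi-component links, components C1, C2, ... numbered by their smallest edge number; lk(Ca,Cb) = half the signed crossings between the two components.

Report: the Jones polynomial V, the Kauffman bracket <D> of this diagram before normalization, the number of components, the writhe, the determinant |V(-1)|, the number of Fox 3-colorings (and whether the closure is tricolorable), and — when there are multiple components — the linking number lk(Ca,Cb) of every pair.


V = -x^(1/2) - x^(3/2) - x^(5/2) + x^(9/2)
<D> = A^-6 - A^2 - A^6 - A^10 (w = +4)
2 components over 8 crossings, w = +4
lk(C1,C2): 0
27 Fox colorings among 3^8, |V(-1)| = 0: tricolorable
why: the 1 component pair carries total linking 0


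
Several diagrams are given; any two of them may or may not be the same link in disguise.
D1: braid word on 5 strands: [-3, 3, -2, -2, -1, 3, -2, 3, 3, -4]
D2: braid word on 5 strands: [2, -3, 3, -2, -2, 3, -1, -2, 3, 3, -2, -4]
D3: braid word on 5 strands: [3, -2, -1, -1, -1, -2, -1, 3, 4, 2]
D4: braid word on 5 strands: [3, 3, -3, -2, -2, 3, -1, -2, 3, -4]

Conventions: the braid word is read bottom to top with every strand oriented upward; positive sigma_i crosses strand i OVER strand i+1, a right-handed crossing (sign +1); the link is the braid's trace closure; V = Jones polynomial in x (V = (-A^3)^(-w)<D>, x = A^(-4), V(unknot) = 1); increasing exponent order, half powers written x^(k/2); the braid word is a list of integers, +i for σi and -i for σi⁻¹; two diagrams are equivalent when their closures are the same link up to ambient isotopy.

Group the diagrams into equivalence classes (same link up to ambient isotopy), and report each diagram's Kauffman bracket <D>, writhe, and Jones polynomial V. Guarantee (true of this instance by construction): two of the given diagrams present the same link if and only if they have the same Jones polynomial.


grouping into links: {D1, D2, D4} | {D3}
V(D1) = -x^-3 + 2x^-2 - 2x^-1 + 3 - 2x + 2x^2 - x^3  (w -2, c 10, <D> = -A^-18 + 2A^-14 - 2A^-10 + 3A^-6 - 2A^-2 + 2A^2 - A^6)
D2 (bracket -A^-18 + 2A^-14 - 2A^-10 + 3A^-6 - 2A^-2 + 2A^2 - A^6; 12 crossings at w = -2): V = -x^-3 + 2x^-2 - 2x^-1 + 3 - 2x + 2x^2 - x^3
V(D3) = -x^-4 + x^-3 + x^-1  (w -2, c 10, <D> = A^-2 + A^6 - A^10)
D4 (bracket -A^-18 + 2A^-14 - 2A^-10 + 3A^-6 - 2A^-2 + 2A^2 - A^6; 10 crossings at w = -2): V = -x^-3 + 2x^-2 - 2x^-1 + 3 - 2x + 2x^2 - x^3
key observation: comparing 4 Jones polynomials yields 2 groups
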